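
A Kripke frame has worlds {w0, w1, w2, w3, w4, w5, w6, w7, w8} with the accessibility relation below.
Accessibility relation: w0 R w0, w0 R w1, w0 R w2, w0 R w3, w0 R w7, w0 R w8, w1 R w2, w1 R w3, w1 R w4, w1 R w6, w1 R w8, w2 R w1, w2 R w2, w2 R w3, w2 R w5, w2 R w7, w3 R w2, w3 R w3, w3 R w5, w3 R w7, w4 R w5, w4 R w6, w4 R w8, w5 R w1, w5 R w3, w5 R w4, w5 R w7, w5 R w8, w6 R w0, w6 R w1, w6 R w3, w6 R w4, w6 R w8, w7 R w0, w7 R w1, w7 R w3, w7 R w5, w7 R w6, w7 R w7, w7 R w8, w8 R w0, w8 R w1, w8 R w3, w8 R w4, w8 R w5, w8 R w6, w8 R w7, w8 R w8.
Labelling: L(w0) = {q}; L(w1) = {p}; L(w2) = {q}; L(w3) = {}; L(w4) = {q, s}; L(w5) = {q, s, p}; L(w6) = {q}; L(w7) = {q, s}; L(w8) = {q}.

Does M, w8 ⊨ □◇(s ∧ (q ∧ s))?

Yes

At w8: □◇(s ∧ (q ∧ s)) requires ◇(s ∧ (q ∧ s)) at every successor {w0, w1, w3, w4, w5, w6, w7, w8}.
  At w0: ◇(s ∧ (q ∧ s)) is true.
  At w1: ◇(s ∧ (q ∧ s)) is true.
  At w3: ◇(s ∧ (q ∧ s)) is true.
  At w4: ◇(s ∧ (q ∧ s)) is true.
  At w5: ◇(s ∧ (q ∧ s)) is true.
  At w6: ◇(s ∧ (q ∧ s)) is true.
  At w7: ◇(s ∧ (q ∧ s)) is true.
  At w8: ◇(s ∧ (q ∧ s)) is true.
So □◇(s ∧ (q ∧ s)) is true at w8.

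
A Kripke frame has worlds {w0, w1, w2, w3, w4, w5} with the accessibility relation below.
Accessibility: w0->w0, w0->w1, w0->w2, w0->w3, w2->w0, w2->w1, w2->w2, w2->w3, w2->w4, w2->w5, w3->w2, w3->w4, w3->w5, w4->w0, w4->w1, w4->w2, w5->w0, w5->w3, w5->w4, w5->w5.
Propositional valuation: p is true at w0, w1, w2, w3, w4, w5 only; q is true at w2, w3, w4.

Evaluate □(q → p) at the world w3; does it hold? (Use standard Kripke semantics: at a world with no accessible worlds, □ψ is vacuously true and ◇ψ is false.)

Yes

At w3: □(q → p) requires q → p at every successor {w2, w4, w5}.
  At w2: q → p is true.
  At w4: q → p is true.
  At w5: q → p is true.
So □(q → p) is true at w3.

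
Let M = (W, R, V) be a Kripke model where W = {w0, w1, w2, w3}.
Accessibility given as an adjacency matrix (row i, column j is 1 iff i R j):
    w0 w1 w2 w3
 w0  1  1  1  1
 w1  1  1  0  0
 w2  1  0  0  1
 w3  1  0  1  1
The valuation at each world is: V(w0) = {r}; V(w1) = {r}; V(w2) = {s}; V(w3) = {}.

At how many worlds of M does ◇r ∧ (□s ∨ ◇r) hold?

4

Let φ = ◇r ∧ (□s ∨ ◇r). Evaluate φ at each world:
  w0 (successors {w0, w1, w2, w3}): φ is true.
  w1 (successors {w0, w1}): φ is true.
  w2 (successors {w0, w3}): φ is true.
  w3 (successors {w0, w2, w3}): φ is true.
For instance, at w0:
  At w0: ◇r is true, □s ∨ ◇r is true, so ◇r ∧ (□s ∨ ◇r) is true.
    At w0: ◇r requires r at some successor in {w0, w1, w2, w3}.
      r holds at w0, so ◇r is true at w0.
    At w0: □s is false, ◇r is true, so □s ∨ ◇r is true.
      At w0: □s requires s at every successor {w0, w1, w2, w3}.
        s fails at w0, so □s is false at w0.
      At w0: ◇r requires r at some successor in {w0, w1, w2, w3}.
        r holds at w0, so ◇r is true at w0.
Satisfying worlds: {w0, w1, w2, w3}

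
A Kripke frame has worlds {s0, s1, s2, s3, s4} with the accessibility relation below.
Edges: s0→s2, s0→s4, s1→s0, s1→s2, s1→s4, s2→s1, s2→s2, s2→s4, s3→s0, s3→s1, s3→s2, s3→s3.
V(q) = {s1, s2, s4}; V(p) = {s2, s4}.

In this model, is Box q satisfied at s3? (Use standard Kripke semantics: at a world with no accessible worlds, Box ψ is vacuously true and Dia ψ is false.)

Recall that Box ψ holds at a world iff ψ holds at every accessible world, and Dia ψ holds iff ψ holds at some accessible world.
At s3: Box q requires q at every successor {s0, s1, s2, s3}.
  q fails at s0, so Box q is false at s3.

No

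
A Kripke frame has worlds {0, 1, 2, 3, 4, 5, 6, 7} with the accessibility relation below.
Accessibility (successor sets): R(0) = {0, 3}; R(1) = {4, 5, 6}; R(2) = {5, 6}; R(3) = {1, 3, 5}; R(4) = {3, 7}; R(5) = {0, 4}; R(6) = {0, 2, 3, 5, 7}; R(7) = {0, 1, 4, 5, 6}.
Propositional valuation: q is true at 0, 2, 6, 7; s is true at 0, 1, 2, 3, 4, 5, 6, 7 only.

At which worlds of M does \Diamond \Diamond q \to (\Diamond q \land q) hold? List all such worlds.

Recall that \Diamond ψ holds at a world iff ψ holds at some accessible world.
Let φ = \Diamond \Diamond q \to (\Diamond q \land q). Evaluate φ at each world:
  0 (successors {0, 3}): φ is true.
  1 (successors {4, 5, 6}): φ is false.
  2 (successors {5, 6}): φ is true.
  3 (successors {1, 3, 5}): φ is false.
  4 (successors {3, 7}): φ is false.
  5 (successors {0, 4}): φ is false.
  6 (successors {0, 2, 3, 5, 7}): φ is true.
  7 (successors {0, 1, 4, 5, 6}): φ is true.
For instance, at 1:
  At 1: \Diamond \Diamond q is true, \Diamond q \land q is false, so \Diamond \Diamond q \to (\Diamond q \land q) is false.
    At 1: \Diamond \Diamond q requires \Diamond q at some successor in {4, 5, 6}.
      \Diamond q holds at 4, so \Diamond \Diamond q is true at 1.
    At 1: \Diamond q is true, q is false, so \Diamond q \land q is false.
      At 1: \Diamond q requires q at some successor in {4, 5, 6}.
        q holds at 6, so \Diamond q is true at 1.
Satisfying worlds: {0, 2, 6, 7}

0, 2, 6, 7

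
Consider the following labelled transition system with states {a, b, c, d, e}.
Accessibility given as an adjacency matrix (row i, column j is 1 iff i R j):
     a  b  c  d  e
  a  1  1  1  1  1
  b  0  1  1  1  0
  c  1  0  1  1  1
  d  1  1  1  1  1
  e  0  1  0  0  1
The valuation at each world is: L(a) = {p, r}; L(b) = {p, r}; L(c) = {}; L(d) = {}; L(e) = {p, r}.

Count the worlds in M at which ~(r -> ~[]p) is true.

Let φ = ~(r -> ~[]p). Evaluate φ at each world:
  a (successors {a, b, c, d, e}): φ is false.
  b (successors {b, c, d}): φ is false.
  c (successors {a, c, d, e}): φ is false.
  d (successors {a, b, c, d, e}): φ is false.
  e (successors {b, e}): φ is true.
For instance, at a:
  At a: r -> ~[]p is true, so ~(r -> ~[]p) is false.
    At a: r is true, ~[]p is true, so r -> ~[]p is true.
      At a: []p is false, so ~[]p is true.
Satisfying worlds: {e}

1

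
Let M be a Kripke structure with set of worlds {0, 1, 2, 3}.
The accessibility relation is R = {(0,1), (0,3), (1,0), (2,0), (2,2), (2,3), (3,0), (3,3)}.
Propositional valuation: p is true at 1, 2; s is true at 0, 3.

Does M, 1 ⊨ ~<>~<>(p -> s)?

At 1: <>~<>(p -> s) is false, so ~<>~<>(p -> s) is true.
  At 1: <>~<>(p -> s) requires ~<>(p -> s) at some successor in {0}.
    At 0: ~<>(p -> s) is false.
  So <>~<>(p -> s) is false at 1.

Yes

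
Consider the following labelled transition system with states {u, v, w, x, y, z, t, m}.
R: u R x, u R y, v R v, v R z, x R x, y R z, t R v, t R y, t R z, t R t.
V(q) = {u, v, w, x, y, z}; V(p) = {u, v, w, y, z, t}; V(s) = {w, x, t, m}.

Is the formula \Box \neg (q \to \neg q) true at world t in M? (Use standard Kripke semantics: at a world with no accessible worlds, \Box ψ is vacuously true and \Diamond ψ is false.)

Recall that \Box ψ holds at a world iff ψ holds at every accessible world, and \Diamond ψ holds iff ψ holds at some accessible world.
At t: \Box \neg (q \to \neg q) requires \neg (q \to \neg q) at every successor {v, y, z, t}.
  \neg (q \to \neg q) fails at t, so \Box \neg (q \to \neg q) is false at t.

No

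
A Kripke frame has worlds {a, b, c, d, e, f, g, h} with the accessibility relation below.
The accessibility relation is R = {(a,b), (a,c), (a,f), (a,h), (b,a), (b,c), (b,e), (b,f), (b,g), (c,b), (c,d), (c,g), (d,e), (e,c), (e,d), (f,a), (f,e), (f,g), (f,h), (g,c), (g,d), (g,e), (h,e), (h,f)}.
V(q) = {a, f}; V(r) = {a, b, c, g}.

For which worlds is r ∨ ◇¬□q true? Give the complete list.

a, b, c, d, e, f, g, h

Let φ = r ∨ ◇¬□q. Evaluate φ at each world:
  a (successors {b, c, f, h}): φ is true.
  b (successors {a, c, e, f, g}): φ is true.
  c (successors {b, d, g}): φ is true.
  d (successors {e}): φ is true.
  e (successors {c, d}): φ is true.
  f (successors {a, e, g, h}): φ is true.
  g (successors {c, d, e}): φ is true.
  h (successors {e, f}): φ is true.
For instance, at c:
  At c: r is true, ◇¬□q is true, so r ∨ ◇¬□q is true.
    At c: ◇¬□q requires ¬□q at some successor in {b, d, g}.
      ¬□q holds at b, so ◇¬□q is true at c.
Satisfying worlds: {a, b, c, d, e, f, g, h}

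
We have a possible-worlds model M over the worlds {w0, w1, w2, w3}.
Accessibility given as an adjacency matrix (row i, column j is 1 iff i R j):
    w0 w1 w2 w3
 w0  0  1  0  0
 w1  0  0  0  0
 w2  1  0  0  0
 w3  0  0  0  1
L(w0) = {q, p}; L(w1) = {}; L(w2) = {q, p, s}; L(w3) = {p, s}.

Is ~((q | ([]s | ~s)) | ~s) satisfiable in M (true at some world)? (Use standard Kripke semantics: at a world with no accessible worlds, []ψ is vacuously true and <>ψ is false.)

No

Let φ = ~((q | ([]s | ~s)) | ~s). Evaluate φ at each world:
  w0 (successors {w1}): φ is false.
  w1 (successors ∅): φ is false.
  w2 (successors {w0}): φ is false.
  w3 (successors {w3}): φ is false.
For instance, at w0:
  At w0: (q | ([]s | ~s)) | ~s is true, so ~((q | ([]s | ~s)) | ~s) is false.
    At w0: q | ([]s | ~s) is true, ~s is true, so (q | ([]s | ~s)) | ~s is true.
      At w0: q is true, []s | ~s is true, so q | ([]s | ~s) is true.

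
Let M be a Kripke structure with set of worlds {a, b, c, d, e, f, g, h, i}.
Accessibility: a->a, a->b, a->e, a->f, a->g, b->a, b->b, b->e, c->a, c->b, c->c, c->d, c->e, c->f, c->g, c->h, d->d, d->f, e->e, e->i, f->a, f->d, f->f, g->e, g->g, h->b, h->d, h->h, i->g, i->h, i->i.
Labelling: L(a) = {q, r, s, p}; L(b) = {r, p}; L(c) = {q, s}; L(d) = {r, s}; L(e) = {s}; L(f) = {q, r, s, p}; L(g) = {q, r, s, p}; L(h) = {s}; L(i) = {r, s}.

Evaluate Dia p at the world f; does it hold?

At f: Dia p requires p at some successor in {a, d, f}.
  p holds at a, so Dia p is true at f.

Yes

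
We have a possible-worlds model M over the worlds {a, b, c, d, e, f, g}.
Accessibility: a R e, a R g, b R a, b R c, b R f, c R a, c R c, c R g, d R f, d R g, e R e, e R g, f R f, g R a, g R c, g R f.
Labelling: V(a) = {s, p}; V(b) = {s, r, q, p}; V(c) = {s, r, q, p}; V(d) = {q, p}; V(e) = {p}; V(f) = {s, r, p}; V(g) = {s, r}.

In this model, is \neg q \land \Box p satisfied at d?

No

At d: \neg q is false, \Box p is false, so \neg q \land \Box p is false.
  At d: \Box p requires p at every successor {f, g}.
    p fails at g, so \Box p is false at d.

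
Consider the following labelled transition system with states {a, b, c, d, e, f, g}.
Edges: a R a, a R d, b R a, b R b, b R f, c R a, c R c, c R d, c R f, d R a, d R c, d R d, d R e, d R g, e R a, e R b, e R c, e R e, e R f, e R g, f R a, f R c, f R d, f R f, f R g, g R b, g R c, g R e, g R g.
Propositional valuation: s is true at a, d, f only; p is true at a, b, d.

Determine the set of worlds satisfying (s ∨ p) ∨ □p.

a, b, d, f

Recall that □ψ holds at a world iff ψ holds at every accessible world, and ◇ψ holds iff ψ holds at some accessible world.
Let φ = (s ∨ p) ∨ □p. Evaluate φ at each world:
  a (successors {a, d}): φ is true.
  b (successors {a, b, f}): φ is true.
  c (successors {a, c, d, f}): φ is false.
  d (successors {a, c, d, e, g}): φ is true.
  e (successors {a, b, c, e, f, g}): φ is false.
  f (successors {a, c, d, f, g}): φ is true.
  g (successors {b, c, e, g}): φ is false.
For instance, at a:
  At a: s ∨ p is true, □p is true, so (s ∨ p) ∨ □p is true.
    At a: □p requires p at every successor {a, d}.
      At a: p is true.
      At d: p is true.
    So □p is true at a.
Satisfying worlds: {a, b, d, f}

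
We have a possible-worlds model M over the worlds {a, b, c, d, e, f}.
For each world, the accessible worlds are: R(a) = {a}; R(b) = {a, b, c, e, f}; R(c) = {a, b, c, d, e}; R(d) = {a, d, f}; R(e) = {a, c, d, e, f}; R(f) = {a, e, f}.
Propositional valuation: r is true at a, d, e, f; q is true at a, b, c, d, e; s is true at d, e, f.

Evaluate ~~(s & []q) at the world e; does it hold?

No

Recall that []ψ holds at a world iff ψ holds at every accessible world, and <>ψ holds iff ψ holds at some accessible world.
At e: ~(s & []q) is true, so ~~(s & []q) is false.
  At e: s & []q is false, so ~(s & []q) is true.
    At e: s is true, []q is false, so s & []q is false.
      At e: []q requires q at every successor {a, c, d, e, f}.
        q fails at f, so []q is false at e.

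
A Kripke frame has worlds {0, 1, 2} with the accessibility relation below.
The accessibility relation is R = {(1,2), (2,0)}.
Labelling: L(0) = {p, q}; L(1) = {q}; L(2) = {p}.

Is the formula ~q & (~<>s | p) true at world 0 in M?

No

At 0: ~q is false, ~<>s | p is true, so ~q & (~<>s | p) is false.
  At 0: ~<>s is true, p is true, so ~<>s | p is true.
    At 0: <>s is false, so ~<>s is true.
      At 0: no accessible worlds, so <>s is false.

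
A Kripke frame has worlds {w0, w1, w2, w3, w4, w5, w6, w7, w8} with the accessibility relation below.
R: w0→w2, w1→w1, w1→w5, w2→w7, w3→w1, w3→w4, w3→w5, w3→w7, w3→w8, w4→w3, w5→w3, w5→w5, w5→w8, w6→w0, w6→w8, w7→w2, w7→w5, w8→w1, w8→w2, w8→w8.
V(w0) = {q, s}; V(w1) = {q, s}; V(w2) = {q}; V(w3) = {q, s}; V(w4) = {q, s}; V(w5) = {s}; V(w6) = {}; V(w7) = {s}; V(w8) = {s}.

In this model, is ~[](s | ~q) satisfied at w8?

Yes

Recall that []ψ holds at a world iff ψ holds at every accessible world, and <>ψ holds iff ψ holds at some accessible world.
At w8: [](s | ~q) is false, so ~[](s | ~q) is true.
  At w8: [](s | ~q) requires s | ~q at every successor {w1, w2, w8}.
    s | ~q fails at w2, so [](s | ~q) is false at w8.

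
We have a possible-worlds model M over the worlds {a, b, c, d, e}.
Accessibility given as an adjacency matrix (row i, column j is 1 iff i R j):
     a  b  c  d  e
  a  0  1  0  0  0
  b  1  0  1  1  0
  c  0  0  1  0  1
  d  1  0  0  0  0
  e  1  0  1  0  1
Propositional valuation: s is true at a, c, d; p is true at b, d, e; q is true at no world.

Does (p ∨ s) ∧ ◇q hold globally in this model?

Let φ = (p ∨ s) ∧ ◇q. Evaluate φ at each world:
  a (successors {b}): φ is false.
  b (successors {a, c, d}): φ is false.
  c (successors {c, e}): φ is false.
  d (successors {a}): φ is false.
  e (successors {a, c, e}): φ is false.
Detail at a (counterexample):
  At a: p ∨ s is true, ◇q is false, so (p ∨ s) ∧ ◇q is false.
    At a: ◇q requires q at some successor in {b}.
      At b: q is false.
    So ◇q is false at a.

No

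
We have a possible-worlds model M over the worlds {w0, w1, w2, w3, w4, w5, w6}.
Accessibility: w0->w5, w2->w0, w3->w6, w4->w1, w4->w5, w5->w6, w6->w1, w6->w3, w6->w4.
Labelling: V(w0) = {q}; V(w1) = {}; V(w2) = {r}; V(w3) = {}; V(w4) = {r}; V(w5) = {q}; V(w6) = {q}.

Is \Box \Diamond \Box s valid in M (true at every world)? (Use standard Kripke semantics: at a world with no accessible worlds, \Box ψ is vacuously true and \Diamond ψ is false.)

Let φ = \Box \Diamond \Box s. Evaluate φ at each world:
  w0 (successors {w5}): φ is false.
  w1 (successors ∅): φ is true.
  w2 (successors {w0}): φ is false.
  w3 (successors {w6}): φ is true.
  w4 (successors {w1, w5}): φ is false.
  w5 (successors {w6}): φ is true.
  w6 (successors {w1, w3, w4}): φ is false.
Detail at w0 (counterexample):
  At w0: \Box \Diamond \Box s requires \Diamond \Box s at every successor {w5}.
    \Diamond \Box s fails at w5, so \Box \Diamond \Box s is false at w0.
      At w5: \Diamond \Box s requires \Box s at some successor in {w6}.
        At w6: \Box s is false.
      So \Diamond \Box s is false at w5.

No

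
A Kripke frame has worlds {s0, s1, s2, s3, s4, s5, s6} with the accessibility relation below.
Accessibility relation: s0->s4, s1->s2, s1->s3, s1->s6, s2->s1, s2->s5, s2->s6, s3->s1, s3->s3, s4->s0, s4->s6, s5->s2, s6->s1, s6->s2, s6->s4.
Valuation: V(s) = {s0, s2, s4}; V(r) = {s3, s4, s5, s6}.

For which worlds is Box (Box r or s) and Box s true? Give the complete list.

Let φ = Box (Box r or s) and Box s. Evaluate φ at each world:
  s0 (successors {s4}): φ is true.
  s1 (successors {s2, s3, s6}): φ is false.
  s2 (successors {s1, s5, s6}): φ is false.
  s3 (successors {s1, s3}): φ is false.
  s4 (successors {s0, s6}): φ is false.
  s5 (successors {s2}): φ is true.
  s6 (successors {s1, s2, s4}): φ is false.
For instance, at s4:
  At s4: Box (Box r or s) is false, Box s is false, so Box (Box r or s) and Box s is false.
    At s4: Box (Box r or s) requires Box r or s at every successor {s0, s6}.
      Box r or s fails at s6, so Box (Box r or s) is false at s4.
    At s4: Box s requires s at every successor {s0, s6}.
      s fails at s6, so Box s is false at s4.
Satisfying worlds: {s0, s5}

s0, s5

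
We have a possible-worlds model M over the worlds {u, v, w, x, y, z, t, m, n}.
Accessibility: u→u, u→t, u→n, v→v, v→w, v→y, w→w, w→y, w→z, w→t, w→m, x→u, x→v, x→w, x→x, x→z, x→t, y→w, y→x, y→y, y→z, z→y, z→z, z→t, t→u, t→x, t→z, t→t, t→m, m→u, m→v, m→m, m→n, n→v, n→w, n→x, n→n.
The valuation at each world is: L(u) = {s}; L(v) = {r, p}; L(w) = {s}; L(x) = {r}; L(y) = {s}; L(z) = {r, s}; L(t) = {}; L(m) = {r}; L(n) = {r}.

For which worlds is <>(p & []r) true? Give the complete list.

Let φ = <>(p & []r). Evaluate φ at each world:
  u (successors {u, t, n}): φ is false.
  v (successors {v, w, y}): φ is false.
  w (successors {w, y, z, t, m}): φ is false.
  x (successors {u, v, w, x, z, t}): φ is false.
  y (successors {w, x, y, z}): φ is false.
  z (successors {y, z, t}): φ is false.
  t (successors {u, x, z, t, m}): φ is false.
  m (successors {u, v, m, n}): φ is false.
  n (successors {v, w, x, n}): φ is false.
For instance, at v:
  At v: <>(p & []r) requires p & []r at some successor in {v, w, y}.
    At v: p & []r is false.
    At w: p & []r is false.
    At y: p & []r is false.
  So <>(p & []r) is false at v.
Satisfying worlds: none.

none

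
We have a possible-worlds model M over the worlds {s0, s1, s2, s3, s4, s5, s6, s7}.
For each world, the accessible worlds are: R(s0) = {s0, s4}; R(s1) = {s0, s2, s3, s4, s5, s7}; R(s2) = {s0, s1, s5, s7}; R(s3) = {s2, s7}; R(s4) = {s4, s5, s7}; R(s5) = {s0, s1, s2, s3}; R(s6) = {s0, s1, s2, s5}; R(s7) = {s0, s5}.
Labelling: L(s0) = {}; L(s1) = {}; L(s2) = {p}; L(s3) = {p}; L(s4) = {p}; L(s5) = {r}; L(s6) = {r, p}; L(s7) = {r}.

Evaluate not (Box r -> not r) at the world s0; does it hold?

No

At s0: Box r -> not r is true, so not (Box r -> not r) is false.
  At s0: Box r is false, not r is true, so Box r -> not r is true.
    At s0: Box r requires r at every successor {s0, s4}.
      r fails at s0, so Box r is false at s0.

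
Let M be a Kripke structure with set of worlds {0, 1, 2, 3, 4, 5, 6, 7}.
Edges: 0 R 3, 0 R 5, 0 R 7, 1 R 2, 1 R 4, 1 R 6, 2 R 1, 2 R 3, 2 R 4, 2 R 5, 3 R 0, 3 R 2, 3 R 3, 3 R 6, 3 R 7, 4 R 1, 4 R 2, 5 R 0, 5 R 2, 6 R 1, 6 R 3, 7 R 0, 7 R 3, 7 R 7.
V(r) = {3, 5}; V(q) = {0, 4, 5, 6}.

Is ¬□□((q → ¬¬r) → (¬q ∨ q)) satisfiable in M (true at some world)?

No

Let φ = ¬□□((q → ¬¬r) → (¬q ∨ q)). Evaluate φ at each world:
  0 (successors {3, 5, 7}): φ is false.
  1 (successors {2, 4, 6}): φ is false.
  2 (successors {1, 3, 4, 5}): φ is false.
  3 (successors {0, 2, 3, 6, 7}): φ is false.
  4 (successors {1, 2}): φ is false.
  5 (successors {0, 2}): φ is false.
  6 (successors {1, 3}): φ is false.
  7 (successors {0, 3, 7}): φ is false.
For instance, at 2:
  At 2: □□((q → ¬¬r) → (¬q ∨ q)) is true, so ¬□□((q → ¬¬r) → (¬q ∨ q)) is false.
    At 2: □□((q → ¬¬r) → (¬q ∨ q)) requires □((q → ¬¬r) → (¬q ∨ q)) at every successor {1, 3, 4, 5}.
      At 1: □((q → ¬¬r) → (¬q ∨ q)) is true.
      At 3: □((q → ¬¬r) → (¬q ∨ q)) is true.
      At 4: □((q → ¬¬r) → (¬q ∨ q)) is true.
      At 5: □((q → ¬¬r) → (¬q ∨ q)) is true.
    So □□((q → ¬¬r) → (¬q ∨ q)) is true at 2.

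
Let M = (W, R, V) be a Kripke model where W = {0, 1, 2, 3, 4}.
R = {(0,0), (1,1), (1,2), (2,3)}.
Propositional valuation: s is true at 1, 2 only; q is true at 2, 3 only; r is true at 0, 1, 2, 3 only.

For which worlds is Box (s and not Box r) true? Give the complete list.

Let φ = Box (s and not Box r). Evaluate φ at each world:
  0 (successors {0}): φ is false.
  1 (successors {1, 2}): φ is false.
  2 (successors {3}): φ is false.
  3 (successors ∅): φ is true.
  4 (successors ∅): φ is true.
For instance, at 2:
  At 2: Box (s and not Box r) requires s and not Box r at every successor {3}.
    s and not Box r fails at 3, so Box (s and not Box r) is false at 2.
      At 3: s is false, not Box r is false, so s and not Box r is false.
Satisfying worlds: {3, 4}

3, 4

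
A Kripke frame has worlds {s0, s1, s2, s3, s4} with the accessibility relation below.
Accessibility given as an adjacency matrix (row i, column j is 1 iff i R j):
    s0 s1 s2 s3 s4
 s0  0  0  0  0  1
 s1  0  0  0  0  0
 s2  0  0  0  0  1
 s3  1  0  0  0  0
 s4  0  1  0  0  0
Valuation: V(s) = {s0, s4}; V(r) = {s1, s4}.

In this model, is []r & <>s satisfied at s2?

Yes

At s2: []r is true, <>s is true, so []r & <>s is true.
  At s2: []r requires r at every successor {s4}.
    At s4: r is true.
  So []r is true at s2.
  At s2: <>s requires s at some successor in {s4}.
    s holds at s4, so <>s is true at s2.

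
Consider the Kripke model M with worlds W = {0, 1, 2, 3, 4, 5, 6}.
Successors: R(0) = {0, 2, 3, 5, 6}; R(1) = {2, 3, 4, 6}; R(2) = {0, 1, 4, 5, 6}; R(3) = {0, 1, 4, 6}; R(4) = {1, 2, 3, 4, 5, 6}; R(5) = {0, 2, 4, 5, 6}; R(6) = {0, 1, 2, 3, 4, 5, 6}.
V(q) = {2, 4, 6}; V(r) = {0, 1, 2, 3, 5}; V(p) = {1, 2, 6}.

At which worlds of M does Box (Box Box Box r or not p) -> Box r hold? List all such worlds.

Recall that Box ψ holds at a world iff ψ holds at every accessible world, and Dia ψ holds iff ψ holds at some accessible world.
Let φ = Box (Box Box Box r or not p) -> Box r. Evaluate φ at each world:
  0 (successors {0, 2, 3, 5, 6}): φ is true.
  1 (successors {2, 3, 4, 6}): φ is true.
  2 (successors {0, 1, 4, 5, 6}): φ is true.
  3 (successors {0, 1, 4, 6}): φ is true.
  4 (successors {1, 2, 3, 4, 5, 6}): φ is true.
  5 (successors {0, 2, 4, 5, 6}): φ is true.
  6 (successors {0, 1, 2, 3, 4, 5, 6}): φ is true.
For instance, at 0:
  At 0: Box (Box Box Box r or not p) is false, Box r is false, so Box (Box Box Box r or not p) -> Box r is true.
    At 0: Box (Box Box Box r or not p) requires Box Box Box r or not p at every successor {0, 2, 3, 5, 6}.
      Box Box Box r or not p fails at 2, so Box (Box Box Box r or not p) is false at 0.
    At 0: Box r requires r at every successor {0, 2, 3, 5, 6}.
      r fails at 6, so Box r is false at 0.
Satisfying worlds: {0, 1, 2, 3, 4, 5, 6}

0, 1, 2, 3, 4, 5, 6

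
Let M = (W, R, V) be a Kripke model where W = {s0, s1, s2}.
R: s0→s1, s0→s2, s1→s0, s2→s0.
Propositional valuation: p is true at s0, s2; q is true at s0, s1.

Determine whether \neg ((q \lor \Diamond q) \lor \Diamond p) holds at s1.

At s1: (q \lor \Diamond q) \lor \Diamond p is true, so \neg ((q \lor \Diamond q) \lor \Diamond p) is false.
  At s1: q \lor \Diamond q is true, \Diamond p is true, so (q \lor \Diamond q) \lor \Diamond p is true.
    At s1: q is true, \Diamond q is true, so q \lor \Diamond q is true.
      At s1: \Diamond q requires q at some successor in {s0}.
        q holds at s0, so \Diamond q is true at s1.
    At s1: \Diamond p requires p at some successor in {s0}.
      p holds at s0, so \Diamond p is true at s1.

No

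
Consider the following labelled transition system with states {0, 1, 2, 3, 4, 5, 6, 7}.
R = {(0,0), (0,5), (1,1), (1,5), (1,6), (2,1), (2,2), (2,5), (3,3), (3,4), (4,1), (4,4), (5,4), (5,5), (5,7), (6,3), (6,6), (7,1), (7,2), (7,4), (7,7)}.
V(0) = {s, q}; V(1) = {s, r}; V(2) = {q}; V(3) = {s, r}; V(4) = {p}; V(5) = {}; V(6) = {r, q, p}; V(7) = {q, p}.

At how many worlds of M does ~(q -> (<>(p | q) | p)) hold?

0

Let φ = ~(q -> (<>(p | q) | p)). Evaluate φ at each world:
  0 (successors {0, 5}): φ is false.
  1 (successors {1, 5, 6}): φ is false.
  2 (successors {1, 2, 5}): φ is false.
  3 (successors {3, 4}): φ is false.
  4 (successors {1, 4}): φ is false.
  5 (successors {4, 5, 7}): φ is false.
  6 (successors {3, 6}): φ is false.
  7 (successors {1, 2, 4, 7}): φ is false.
For instance, at 1:
  At 1: q -> (<>(p | q) | p) is true, so ~(q -> (<>(p | q) | p)) is false.
    At 1: q is false, <>(p | q) | p is true, so q -> (<>(p | q) | p) is true.
      At 1: <>(p | q) is true, p is false, so <>(p | q) | p is true.
Satisfying worlds: none.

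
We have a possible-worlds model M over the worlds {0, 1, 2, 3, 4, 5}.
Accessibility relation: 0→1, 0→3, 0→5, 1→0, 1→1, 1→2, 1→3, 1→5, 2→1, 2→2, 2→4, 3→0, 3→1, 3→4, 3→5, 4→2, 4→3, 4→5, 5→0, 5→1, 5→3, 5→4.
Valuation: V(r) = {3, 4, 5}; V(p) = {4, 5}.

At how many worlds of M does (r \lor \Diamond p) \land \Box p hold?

0

Let φ = (r \lor \Diamond p) \land \Box p. Evaluate φ at each world:
  0 (successors {1, 3, 5}): φ is false.
  1 (successors {0, 1, 2, 3, 5}): φ is false.
  2 (successors {1, 2, 4}): φ is false.
  3 (successors {0, 1, 4, 5}): φ is false.
  4 (successors {2, 3, 5}): φ is false.
  5 (successors {0, 1, 3, 4}): φ is false.
For instance, at 0:
  At 0: r \lor \Diamond p is true, \Box p is false, so (r \lor \Diamond p) \land \Box p is false.
    At 0: r is false, \Diamond p is true, so r \lor \Diamond p is true.
      At 0: \Diamond p requires p at some successor in {1, 3, 5}.
        p holds at 5, so \Diamond p is true at 0.
    At 0: \Box p requires p at every successor {1, 3, 5}.
      p fails at 1, so \Box p is false at 0.
Satisfying worlds: none.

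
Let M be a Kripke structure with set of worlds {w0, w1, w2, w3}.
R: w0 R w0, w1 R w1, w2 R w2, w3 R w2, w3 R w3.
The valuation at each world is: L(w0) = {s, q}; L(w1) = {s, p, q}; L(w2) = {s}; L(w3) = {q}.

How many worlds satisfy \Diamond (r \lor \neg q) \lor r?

2

Recall that \Diamond ψ holds at a world iff ψ holds at some accessible world.
Let φ = \Diamond (r \lor \neg q) \lor r. Evaluate φ at each world:
  w0 (successors {w0}): φ is false.
  w1 (successors {w1}): φ is false.
  w2 (successors {w2}): φ is true.
  w3 (successors {w2, w3}): φ is true.
For instance, at w3:
  At w3: \Diamond (r \lor \neg q) is true, r is false, so \Diamond (r \lor \neg q) \lor r is true.
    At w3: \Diamond (r \lor \neg q) requires r \lor \neg q at some successor in {w2, w3}.
      r \lor \neg q holds at w2, so \Diamond (r \lor \neg q) is true at w3.
Satisfying worlds: {w2, w3}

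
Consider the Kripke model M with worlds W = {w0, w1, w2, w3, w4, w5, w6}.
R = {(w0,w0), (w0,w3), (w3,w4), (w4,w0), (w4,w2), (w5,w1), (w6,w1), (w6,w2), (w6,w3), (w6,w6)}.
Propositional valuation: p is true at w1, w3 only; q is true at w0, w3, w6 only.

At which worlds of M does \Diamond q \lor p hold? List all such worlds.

w0, w1, w3, w4, w6

Let φ = \Diamond q \lor p. Evaluate φ at each world:
  w0 (successors {w0, w3}): φ is true.
  w1 (successors ∅): φ is true.
  w2 (successors ∅): φ is false.
  w3 (successors {w4}): φ is true.
  w4 (successors {w0, w2}): φ is true.
  w5 (successors {w1}): φ is false.
  w6 (successors {w1, w2, w3, w6}): φ is true.
For instance, at w0:
  At w0: \Diamond q is true, p is false, so \Diamond q \lor p is true.
    At w0: \Diamond q requires q at some successor in {w0, w3}.
      q holds at w0, so \Diamond q is true at w0.
Satisfying worlds: {w0, w1, w3, w4, w6}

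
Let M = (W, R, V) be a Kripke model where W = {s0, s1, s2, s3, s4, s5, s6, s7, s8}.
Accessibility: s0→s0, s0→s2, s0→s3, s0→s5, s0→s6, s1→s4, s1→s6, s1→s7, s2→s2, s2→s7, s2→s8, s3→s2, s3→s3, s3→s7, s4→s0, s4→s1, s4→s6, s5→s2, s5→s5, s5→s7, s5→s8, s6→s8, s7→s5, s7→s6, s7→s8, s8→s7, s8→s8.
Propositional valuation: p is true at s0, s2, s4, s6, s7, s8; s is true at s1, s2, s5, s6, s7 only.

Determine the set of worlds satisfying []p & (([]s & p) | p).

Recall that []ψ holds at a world iff ψ holds at every accessible world, and <>ψ holds iff ψ holds at some accessible world.
Let φ = []p & (([]s & p) | p). Evaluate φ at each world:
  s0 (successors {s0, s2, s3, s5, s6}): φ is false.
  s1 (successors {s4, s6, s7}): φ is false.
  s2 (successors {s2, s7, s8}): φ is true.
  s3 (successors {s2, s3, s7}): φ is false.
  s4 (successors {s0, s1, s6}): φ is false.
  s5 (successors {s2, s5, s7, s8}): φ is false.
  s6 (successors {s8}): φ is true.
  s7 (successors {s5, s6, s8}): φ is false.
  s8 (successors {s7, s8}): φ is true.
For instance, at s5:
  At s5: []p is false, ([]s & p) | p is false, so []p & (([]s & p) | p) is false.
    At s5: []p requires p at every successor {s2, s5, s7, s8}.
      p fails at s5, so []p is false at s5.
    At s5: []s & p is false, p is false, so ([]s & p) | p is false.
      At s5: []s is false, p is false, so []s & p is false.
Satisfying worlds: {s2, s6, s8}

s2, s6, s8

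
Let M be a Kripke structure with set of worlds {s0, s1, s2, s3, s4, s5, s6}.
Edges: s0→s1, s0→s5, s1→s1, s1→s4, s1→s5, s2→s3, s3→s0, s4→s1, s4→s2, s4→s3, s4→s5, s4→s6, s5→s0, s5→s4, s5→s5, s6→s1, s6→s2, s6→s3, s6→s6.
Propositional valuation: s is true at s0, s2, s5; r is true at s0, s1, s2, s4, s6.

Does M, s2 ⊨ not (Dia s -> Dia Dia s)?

At s2: Dia s -> Dia Dia s is true, so not (Dia s -> Dia Dia s) is false.
  At s2: Dia s is false, Dia Dia s is true, so Dia s -> Dia Dia s is true.
    At s2: Dia s requires s at some successor in {s3}.
      At s3: s is false.
    So Dia s is false at s2.
    At s2: Dia Dia s requires Dia s at some successor in {s3}.
      Dia s holds at s3, so Dia Dia s is true at s2.

No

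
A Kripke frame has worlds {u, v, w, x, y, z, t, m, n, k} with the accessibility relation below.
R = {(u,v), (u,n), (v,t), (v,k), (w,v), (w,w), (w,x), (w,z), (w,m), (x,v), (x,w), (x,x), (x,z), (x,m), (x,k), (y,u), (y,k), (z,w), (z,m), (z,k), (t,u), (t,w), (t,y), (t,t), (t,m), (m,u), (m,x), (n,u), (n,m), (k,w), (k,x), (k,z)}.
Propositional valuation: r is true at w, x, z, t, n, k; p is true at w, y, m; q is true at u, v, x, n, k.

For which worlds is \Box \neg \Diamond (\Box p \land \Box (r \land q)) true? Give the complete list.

Recall that \Box ψ holds at a world iff ψ holds at every accessible world, and \Diamond ψ holds iff ψ holds at some accessible world.
Let φ = \Box \neg \Diamond (\Box p \land \Box (r \land q)). Evaluate φ at each world:
  u (successors {v, n}): φ is true.
  v (successors {t, k}): φ is true.
  w (successors {v, w, x, z, m}): φ is true.
  x (successors {v, w, x, z, m, k}): φ is true.
  y (successors {u, k}): φ is true.
  z (successors {w, m, k}): φ is true.
  t (successors {u, w, y, t, m}): φ is true.
  m (successors {u, x}): φ is true.
  n (successors {u, m}): φ is true.
  k (successors {w, x, z}): φ is true.
For instance, at v:
  At v: \Box \neg \Diamond (\Box p \land \Box (r \land q)) requires \neg \Diamond (\Box p \land \Box (r \land q)) at every successor {t, k}.
      At t: \Diamond (\Box p \land \Box (r \land q)) is false, so \neg \Diamond (\Box p \land \Box (r \land q)) is true.
      At k: \Diamond (\Box p \land \Box (r \land q)) is false, so \neg \Diamond (\Box p \land \Box (r \land q)) is true.
  So \Box \neg \Diamond (\Box p \land \Box (r \land q)) is true at v.
Satisfying worlds: {u, v, w, x, y, z, t, m, n, k}

u, v, w, x, y, z, t, m, n, k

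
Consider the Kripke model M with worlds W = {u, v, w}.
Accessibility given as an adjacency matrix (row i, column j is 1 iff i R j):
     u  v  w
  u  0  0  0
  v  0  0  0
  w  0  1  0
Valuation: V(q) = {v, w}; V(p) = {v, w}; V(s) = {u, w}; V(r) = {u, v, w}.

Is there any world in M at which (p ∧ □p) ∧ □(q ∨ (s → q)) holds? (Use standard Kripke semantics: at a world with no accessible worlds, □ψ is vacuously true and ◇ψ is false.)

Recall that □ψ holds at a world iff ψ holds at every accessible world, and ◇ψ holds iff ψ holds at some accessible world.
Let φ = (p ∧ □p) ∧ □(q ∨ (s → q)). Evaluate φ at each world:
  u (successors ∅): φ is false.
  v (successors ∅): φ is true.
  w (successors {v}): φ is true.
Detail at v (witness):
  At v: p ∧ □p is true, □(q ∨ (s → q)) is true, so (p ∧ □p) ∧ □(q ∨ (s → q)) is true.
    At v: p is true, □p is true, so p ∧ □p is true.
      At v: no accessible worlds, so □p holds vacuously.
    At v: no accessible worlds, so □(q ∨ (s → q)) holds vacuously.

Yes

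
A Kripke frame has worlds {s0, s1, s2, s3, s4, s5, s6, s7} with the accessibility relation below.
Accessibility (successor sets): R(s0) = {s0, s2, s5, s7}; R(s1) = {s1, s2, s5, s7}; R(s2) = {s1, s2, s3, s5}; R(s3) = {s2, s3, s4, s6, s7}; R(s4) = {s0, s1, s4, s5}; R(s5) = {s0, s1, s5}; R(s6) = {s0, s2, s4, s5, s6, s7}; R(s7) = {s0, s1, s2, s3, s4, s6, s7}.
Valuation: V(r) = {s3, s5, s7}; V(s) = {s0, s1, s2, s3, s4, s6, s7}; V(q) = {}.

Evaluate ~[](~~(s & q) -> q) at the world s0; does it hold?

At s0: [](~~(s & q) -> q) is true, so ~[](~~(s & q) -> q) is false.
  At s0: [](~~(s & q) -> q) requires ~~(s & q) -> q at every successor {s0, s2, s5, s7}.
    At s0: ~~(s & q) -> q is true.
    At s2: ~~(s & q) -> q is true.
    At s5: ~~(s & q) -> q is true.
    At s7: ~~(s & q) -> q is true.
  So [](~~(s & q) -> q) is true at s0.

No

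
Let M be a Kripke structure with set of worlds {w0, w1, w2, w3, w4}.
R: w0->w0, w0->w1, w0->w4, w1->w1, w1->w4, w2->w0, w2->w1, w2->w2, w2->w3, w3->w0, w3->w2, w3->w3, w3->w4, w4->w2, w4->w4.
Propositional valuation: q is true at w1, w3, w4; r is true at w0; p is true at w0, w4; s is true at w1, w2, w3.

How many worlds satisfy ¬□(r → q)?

3

Let φ = ¬□(r → q). Evaluate φ at each world:
  w0 (successors {w0, w1, w4}): φ is true.
  w1 (successors {w1, w4}): φ is false.
  w2 (successors {w0, w1, w2, w3}): φ is true.
  w3 (successors {w0, w2, w3, w4}): φ is true.
  w4 (successors {w2, w4}): φ is false.
For instance, at w2:
  At w2: □(r → q) is false, so ¬□(r → q) is true.
    At w2: □(r → q) requires r → q at every successor {w0, w1, w2, w3}.
      r → q fails at w0, so □(r → q) is false at w2.
Satisfying worlds: {w0, w2, w3}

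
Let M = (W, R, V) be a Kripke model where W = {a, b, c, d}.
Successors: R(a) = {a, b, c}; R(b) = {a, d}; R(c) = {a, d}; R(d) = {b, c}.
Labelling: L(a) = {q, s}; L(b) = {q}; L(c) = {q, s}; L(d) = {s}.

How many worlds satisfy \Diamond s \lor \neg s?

4

Let φ = \Diamond s \lor \neg s. Evaluate φ at each world:
  a (successors {a, b, c}): φ is true.
  b (successors {a, d}): φ is true.
  c (successors {a, d}): φ is true.
  d (successors {b, c}): φ is true.
For instance, at d:
  At d: \Diamond s is true, \neg s is false, so \Diamond s \lor \neg s is true.
    At d: \Diamond s requires s at some successor in {b, c}.
      s holds at c, so \Diamond s is true at d.
Satisfying worlds: {a, b, c, d}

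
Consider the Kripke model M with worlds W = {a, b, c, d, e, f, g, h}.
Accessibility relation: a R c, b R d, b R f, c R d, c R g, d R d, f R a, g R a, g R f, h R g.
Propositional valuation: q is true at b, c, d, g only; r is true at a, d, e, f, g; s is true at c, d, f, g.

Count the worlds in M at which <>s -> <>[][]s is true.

Recall that []ψ holds at a world iff ψ holds at every accessible world, and <>ψ holds iff ψ holds at some accessible world.
Let φ = <>s -> <>[][]s. Evaluate φ at each world:
  a (successors {c}): φ is false.
  b (successors {d, f}): φ is true.
  c (successors {d, g}): φ is true.
  d (successors {d}): φ is true.
  e (successors ∅): φ is true.
  f (successors {a}): φ is true.
  g (successors {a, f}): φ is true.
  h (successors {g}): φ is false.
For instance, at g:
  At g: <>s is true, <>[][]s is true, so <>s -> <>[][]s is true.
    At g: <>s requires s at some successor in {a, f}.
      s holds at f, so <>s is true at g.
    At g: <>[][]s requires [][]s at some successor in {a, f}.
      [][]s holds at a, so <>[][]s is true at g.
Satisfying worlds: {b, c, d, e, f, g}

6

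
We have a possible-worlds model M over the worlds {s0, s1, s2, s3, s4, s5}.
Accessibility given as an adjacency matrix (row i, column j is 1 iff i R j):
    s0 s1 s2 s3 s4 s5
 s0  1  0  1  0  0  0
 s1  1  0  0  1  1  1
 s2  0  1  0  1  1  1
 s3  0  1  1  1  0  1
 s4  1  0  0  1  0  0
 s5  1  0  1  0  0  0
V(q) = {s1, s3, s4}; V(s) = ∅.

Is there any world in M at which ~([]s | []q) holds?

Yes

Let φ = ~([]s | []q). Evaluate φ at each world:
  s0 (successors {s0, s2}): φ is true.
  s1 (successors {s0, s3, s4, s5}): φ is true.
  s2 (successors {s1, s3, s4, s5}): φ is true.
  s3 (successors {s1, s2, s3, s5}): φ is true.
  s4 (successors {s0, s3}): φ is true.
  s5 (successors {s0, s2}): φ is true.
Detail at s0 (witness):
  At s0: []s | []q is false, so ~([]s | []q) is true.
    At s0: []s is false, []q is false, so []s | []q is false.
      At s0: []s requires s at every successor {s0, s2}.
        s fails at s0, so []s is false at s0.
      At s0: []q requires q at every successor {s0, s2}.
        q fails at s0, so []q is false at s0.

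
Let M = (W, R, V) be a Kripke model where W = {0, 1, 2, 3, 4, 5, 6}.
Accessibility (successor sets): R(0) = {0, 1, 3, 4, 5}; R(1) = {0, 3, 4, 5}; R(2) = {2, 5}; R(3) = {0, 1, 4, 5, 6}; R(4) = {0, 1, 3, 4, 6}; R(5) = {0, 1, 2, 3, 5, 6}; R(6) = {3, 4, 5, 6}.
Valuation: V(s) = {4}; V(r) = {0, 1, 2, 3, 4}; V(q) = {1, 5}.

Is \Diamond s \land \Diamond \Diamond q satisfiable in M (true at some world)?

Yes

Let φ = \Diamond s \land \Diamond \Diamond q. Evaluate φ at each world:
  0 (successors {0, 1, 3, 4, 5}): φ is true.
  1 (successors {0, 3, 4, 5}): φ is true.
  2 (successors {2, 5}): φ is false.
  3 (successors {0, 1, 4, 5, 6}): φ is true.
  4 (successors {0, 1, 3, 4, 6}): φ is true.
  5 (successors {0, 1, 2, 3, 5, 6}): φ is false.
  6 (successors {3, 4, 5, 6}): φ is true.
Detail at 0 (witness):
  At 0: \Diamond s is true, \Diamond \Diamond q is true, so \Diamond s \land \Diamond \Diamond q is true.
    At 0: \Diamond s requires s at some successor in {0, 1, 3, 4, 5}.
      s holds at 4, so \Diamond s is true at 0.
    At 0: \Diamond \Diamond q requires \Diamond q at some successor in {0, 1, 3, 4, 5}.
      \Diamond q holds at 0, so \Diamond \Diamond q is true at 0.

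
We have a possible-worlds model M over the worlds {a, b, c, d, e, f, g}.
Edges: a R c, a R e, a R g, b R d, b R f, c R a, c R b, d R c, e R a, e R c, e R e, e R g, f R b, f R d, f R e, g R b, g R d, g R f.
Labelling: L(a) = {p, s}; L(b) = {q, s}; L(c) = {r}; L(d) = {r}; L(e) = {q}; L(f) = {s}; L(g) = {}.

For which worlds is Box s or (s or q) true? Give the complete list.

a, b, c, e, f

Let φ = Box s or (s or q). Evaluate φ at each world:
  a (successors {c, e, g}): φ is true.
  b (successors {d, f}): φ is true.
  c (successors {a, b}): φ is true.
  d (successors {c}): φ is false.
  e (successors {a, c, e, g}): φ is true.
  f (successors {b, d, e}): φ is true.
  g (successors {b, d, f}): φ is false.
For instance, at e:
  At e: Box s is false, s or q is true, so Box s or (s or q) is true.
    At e: Box s requires s at every successor {a, c, e, g}.
      s fails at c, so Box s is false at e.
Satisfying worlds: {a, b, c, e, f}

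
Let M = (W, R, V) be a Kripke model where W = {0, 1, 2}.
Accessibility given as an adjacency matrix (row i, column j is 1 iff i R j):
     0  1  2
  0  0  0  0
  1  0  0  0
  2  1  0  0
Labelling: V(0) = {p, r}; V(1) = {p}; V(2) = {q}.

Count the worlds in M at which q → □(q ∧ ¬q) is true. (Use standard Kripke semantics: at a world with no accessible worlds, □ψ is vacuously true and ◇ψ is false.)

Recall that □ψ holds at a world iff ψ holds at every accessible world, and ◇ψ holds iff ψ holds at some accessible world.
Let φ = q → □(q ∧ ¬q). Evaluate φ at each world:
  0 (successors ∅): φ is true.
  1 (successors ∅): φ is true.
  2 (successors {0}): φ is false.
For instance, at 2:
  At 2: q is true, □(q ∧ ¬q) is false, so q → □(q ∧ ¬q) is false.
    At 2: □(q ∧ ¬q) requires q ∧ ¬q at every successor {0}.
      q ∧ ¬q fails at 0, so □(q ∧ ¬q) is false at 2.
Satisfying worlds: {0, 1}

2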